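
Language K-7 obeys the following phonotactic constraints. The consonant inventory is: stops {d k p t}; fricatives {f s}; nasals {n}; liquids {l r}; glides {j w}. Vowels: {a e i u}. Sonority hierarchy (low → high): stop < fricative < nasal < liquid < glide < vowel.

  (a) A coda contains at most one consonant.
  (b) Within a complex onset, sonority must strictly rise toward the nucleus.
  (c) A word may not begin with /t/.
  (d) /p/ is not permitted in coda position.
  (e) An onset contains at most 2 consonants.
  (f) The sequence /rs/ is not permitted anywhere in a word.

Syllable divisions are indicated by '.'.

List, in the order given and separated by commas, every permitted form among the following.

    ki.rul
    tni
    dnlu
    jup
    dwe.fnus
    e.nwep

ki.rul, dwe.fnus

ki.rul — σ1 onset /k/, coda /∅/ ok; σ2 onset /r/, coda /l/ ok → permitted
tni — violates constraint (c): word begins with /t/ → not permitted
dnlu — violates constraint (e): syllable 1 onset /dnl/ has 3 consonants (> 2) → not permitted
jup — violates constraint (d): syllable 1 coda contains /p/ → not permitted
dwe.fnus — σ1 onset /dw/ (1→5 rises), coda /∅/ ok; σ2 onset /fn/ (2→3 rises), coda /s/ ok → permitted
e.nwep — violates constraint (d): syllable 2 coda contains /p/ → not permitted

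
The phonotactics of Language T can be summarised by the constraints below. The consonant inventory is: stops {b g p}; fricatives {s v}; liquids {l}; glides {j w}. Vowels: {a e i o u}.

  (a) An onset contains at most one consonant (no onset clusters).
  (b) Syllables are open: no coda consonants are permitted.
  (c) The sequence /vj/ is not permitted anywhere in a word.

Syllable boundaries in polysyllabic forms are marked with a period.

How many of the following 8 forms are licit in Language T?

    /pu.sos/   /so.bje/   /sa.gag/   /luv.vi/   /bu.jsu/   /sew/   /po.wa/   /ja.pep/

1

/pu.sos/ — violates constraint (b): syllable 2 coda /s/ has 1 consonant (> 0) → illicit
/so.bje/ — violates constraint (a): syllable 2 onset /bj/ has 2 consonants (> 1) → illicit
/sa.gag/ — violates constraint (b): syllable 2 coda /g/ has 1 consonant (> 0) → illicit
/luv.vi/ — violates constraint (b): syllable 1 coda /v/ has 1 consonant (> 0) → illicit
/bu.jsu/ — violates constraint (a): syllable 2 onset /js/ has 2 consonants (> 1) → illicit
/sew/ — violates constraint (b): syllable 1 coda /w/ has 1 consonant (> 0) → illicit
/po.wa/ — σ1 onset /p/, coda /∅/ ok; σ2 onset /w/, coda /∅/ ok → licit
/ja.pep/ — violates constraint (b): syllable 2 coda /p/ has 1 consonant (> 0) → illicit
Licit: /po.wa/ → 1.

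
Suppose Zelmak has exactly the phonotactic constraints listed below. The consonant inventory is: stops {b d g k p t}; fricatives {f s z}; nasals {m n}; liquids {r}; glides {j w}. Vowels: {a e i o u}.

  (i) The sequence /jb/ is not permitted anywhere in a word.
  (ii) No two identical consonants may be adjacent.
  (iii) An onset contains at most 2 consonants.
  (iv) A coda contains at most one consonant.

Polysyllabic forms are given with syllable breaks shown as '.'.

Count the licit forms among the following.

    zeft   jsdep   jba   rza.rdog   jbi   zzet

zeft — violates constraint (iv): syllable 1 coda /ft/ has 2 consonants (> 1) → illicit
jsdep — violates constraint (iii): syllable 1 onset /jsd/ has 3 consonants (> 2) → illicit
jba — violates constraint (i): contains banned sequence /jb/ → illicit
rza.rdog — σ1 onset /rz/ (2C), coda /∅/ ok; σ2 onset /rd/ (2C), coda /g/ ok → licit
jbi — violates constraint (i): contains banned sequence /jb/ → illicit
zzet — violates constraint (ii): adjacent identical consonants /zz/ → illicit
Licit: rza.rdog → 1.

1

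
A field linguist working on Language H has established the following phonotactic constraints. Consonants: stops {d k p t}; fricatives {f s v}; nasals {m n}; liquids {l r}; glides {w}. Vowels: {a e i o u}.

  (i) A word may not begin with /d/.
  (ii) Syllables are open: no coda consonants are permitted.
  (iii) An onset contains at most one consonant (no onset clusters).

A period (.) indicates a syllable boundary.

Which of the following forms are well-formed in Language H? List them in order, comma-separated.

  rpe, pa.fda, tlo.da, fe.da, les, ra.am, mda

rpe — violates constraint (iii): syllable 1 onset /rp/ has 2 consonants (> 1) → ill-formed
pa.fda — violates constraint (iii): syllable 2 onset /fd/ has 2 consonants (> 1) → ill-formed
tlo.da — violates constraint (iii): syllable 1 onset /tl/ has 2 consonants (> 1) → ill-formed
fe.da — σ1 onset /f/, coda /∅/ ok; σ2 onset /d/, coda /∅/ ok → well-formed
les — violates constraint (ii): syllable 1 coda /s/ has 1 consonant (> 0) → ill-formed
ra.am — violates constraint (ii): syllable 2 coda /m/ has 1 consonant (> 0) → ill-formed
mda — violates constraint (iii): syllable 1 onset /md/ has 2 consonants (> 1) → ill-formed

fe.da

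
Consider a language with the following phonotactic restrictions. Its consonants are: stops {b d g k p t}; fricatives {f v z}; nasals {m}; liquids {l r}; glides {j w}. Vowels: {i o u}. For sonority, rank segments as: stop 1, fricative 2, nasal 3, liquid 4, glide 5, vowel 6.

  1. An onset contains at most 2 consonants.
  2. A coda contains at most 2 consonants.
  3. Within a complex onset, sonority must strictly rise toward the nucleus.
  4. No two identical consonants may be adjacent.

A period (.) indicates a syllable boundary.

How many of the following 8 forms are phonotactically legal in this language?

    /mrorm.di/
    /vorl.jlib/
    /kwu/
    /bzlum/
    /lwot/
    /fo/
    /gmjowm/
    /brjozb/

4

/mrorm.di/ — σ1 onset /mr/ (3→4 rises), coda /rm/ (2C) ok; σ2 onset /d/, coda /∅/ ok → phonotactically legal
/vorl.jlib/ — violates constraint 3: syllable 2 onset /jl/: /j/ (glide, 5) → /l/ (liquid, 4) does not rise → phonotactically illegal
/kwu/ — σ1 onset /kw/ (1→5 rises), coda /∅/ ok → phonotactically legal
/bzlum/ — violates constraint 1: syllable 1 onset /bzl/ has 3 consonants (> 2) → phonotactically illegal
/lwot/ — σ1 onset /lw/ (4→5 rises), coda /t/ ok → phonotactically legal
/fo/ — σ1 onset /f/, coda /∅/ ok → phonotactically legal
/gmjowm/ — violates constraint 1: syllable 1 onset /gmj/ has 3 consonants (> 2) → phonotactically illegal
/brjozb/ — violates constraint 1: syllable 1 onset /brj/ has 3 consonants (> 2) → phonotactically illegal
Phonotactically legal: /mrorm.di/, /kwu/, /lwot/, /fo/ → 4.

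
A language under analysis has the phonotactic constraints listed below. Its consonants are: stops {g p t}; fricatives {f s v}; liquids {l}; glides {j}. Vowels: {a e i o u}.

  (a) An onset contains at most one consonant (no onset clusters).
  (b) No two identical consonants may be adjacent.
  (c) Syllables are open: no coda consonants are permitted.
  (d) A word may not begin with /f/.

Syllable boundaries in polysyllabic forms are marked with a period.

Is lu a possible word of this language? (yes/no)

lu — σ1 onset /l/, coda /∅/ ok → well-formed

yes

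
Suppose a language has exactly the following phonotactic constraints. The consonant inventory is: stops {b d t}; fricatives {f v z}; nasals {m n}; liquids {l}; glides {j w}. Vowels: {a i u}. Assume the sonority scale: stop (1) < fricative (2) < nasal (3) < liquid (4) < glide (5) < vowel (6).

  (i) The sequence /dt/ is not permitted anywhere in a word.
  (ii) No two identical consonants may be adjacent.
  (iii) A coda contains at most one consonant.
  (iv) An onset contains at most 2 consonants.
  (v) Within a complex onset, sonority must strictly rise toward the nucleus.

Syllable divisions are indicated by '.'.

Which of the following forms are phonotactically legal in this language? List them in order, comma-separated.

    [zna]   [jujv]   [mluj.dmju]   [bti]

[zna] — σ1 onset /zn/ (2→3 rises), coda /∅/ ok → phonotactically legal
[jujv] — violates constraint (iii): syllable 1 coda /jv/ has 2 consonants (> 1) → phonotactically illegal
[mluj.dmju] — violates constraint (iv): syllable 2 onset /dmj/ has 3 consonants (> 2) → phonotactically illegal
[bti] — violates constraint (v): syllable 1 onset /bt/: /b/ (stop, 1) → /t/ (stop, 1) does not rise → phonotactically illegal

[zna]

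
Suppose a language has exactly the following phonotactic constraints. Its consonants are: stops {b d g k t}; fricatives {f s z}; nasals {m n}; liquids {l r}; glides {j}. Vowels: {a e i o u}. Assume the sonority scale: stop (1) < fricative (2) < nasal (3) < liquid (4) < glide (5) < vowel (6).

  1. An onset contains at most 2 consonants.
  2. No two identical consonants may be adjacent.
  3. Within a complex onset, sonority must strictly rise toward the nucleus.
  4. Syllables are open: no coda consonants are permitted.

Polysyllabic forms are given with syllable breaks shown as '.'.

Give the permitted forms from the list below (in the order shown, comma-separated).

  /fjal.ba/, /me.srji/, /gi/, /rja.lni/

/gi/

/fjal.ba/ — violates constraint 4: syllable 1 coda /l/ has 1 consonant (> 0) → not permitted
/me.srji/ — violates constraint 1: syllable 2 onset /srj/ has 3 consonants (> 2) → not permitted
/gi/ — σ1 onset /g/, coda /∅/ ok → permitted
/rja.lni/ — violates constraint 3: syllable 2 onset /ln/: /l/ (liquid, 4) → /n/ (nasal, 3) does not rise → not permitted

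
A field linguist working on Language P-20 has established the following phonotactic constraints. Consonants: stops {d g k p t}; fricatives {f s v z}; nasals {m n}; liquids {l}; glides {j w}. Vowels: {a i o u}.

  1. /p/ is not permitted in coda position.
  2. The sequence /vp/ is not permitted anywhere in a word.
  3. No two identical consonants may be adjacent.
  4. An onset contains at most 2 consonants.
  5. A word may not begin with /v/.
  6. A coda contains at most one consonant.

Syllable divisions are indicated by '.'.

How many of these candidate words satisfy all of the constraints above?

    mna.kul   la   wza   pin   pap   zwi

mna.kul — σ1 onset /mn/ (2C), coda /∅/ ok; σ2 onset /k/, coda /l/ ok → phonotactically legal
la — σ1 onset /l/, coda /∅/ ok → phonotactically legal
wza — σ1 onset /wz/ (2C), coda /∅/ ok → phonotactically legal
pin — σ1 onset /p/, coda /n/ ok → phonotactically legal
pap — violates constraint 1: syllable 1 coda contains /p/ → phonotactically illegal
zwi — σ1 onset /zw/ (2C), coda /∅/ ok → phonotactically legal
Phonotactically legal: mna.kul, la, wza, pin, zwi → 5.

5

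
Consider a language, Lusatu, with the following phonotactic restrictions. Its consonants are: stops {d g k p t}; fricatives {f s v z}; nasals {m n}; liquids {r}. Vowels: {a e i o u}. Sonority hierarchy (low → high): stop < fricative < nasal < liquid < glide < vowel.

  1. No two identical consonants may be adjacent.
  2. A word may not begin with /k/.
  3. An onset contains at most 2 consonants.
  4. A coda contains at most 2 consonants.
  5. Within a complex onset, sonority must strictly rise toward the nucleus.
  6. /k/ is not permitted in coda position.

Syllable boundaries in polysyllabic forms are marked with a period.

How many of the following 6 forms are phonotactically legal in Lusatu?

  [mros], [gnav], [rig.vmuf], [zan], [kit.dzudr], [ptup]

4

[mros] — σ1 onset /mr/ (3→4 rises), coda /s/ ok → phonotactically legal
[gnav] — σ1 onset /gn/ (1→3 rises), coda /v/ ok → phonotactically legal
[rig.vmuf] — σ1 onset /r/, coda /g/ ok; σ2 onset /vm/ (2→3 rises), coda /f/ ok → phonotactically legal
[zan] — σ1 onset /z/, coda /n/ ok → phonotactically legal
[kit.dzudr] — violates constraint 2: word begins with /k/ → phonotactically illegal
[ptup] — violates constraint 5: syllable 1 onset /pt/: /p/ (stop, 1) → /t/ (stop, 1) does not rise → phonotactically illegal
Phonotactically legal: [mros], [gnav], [rig.vmuf], [zan] → 4.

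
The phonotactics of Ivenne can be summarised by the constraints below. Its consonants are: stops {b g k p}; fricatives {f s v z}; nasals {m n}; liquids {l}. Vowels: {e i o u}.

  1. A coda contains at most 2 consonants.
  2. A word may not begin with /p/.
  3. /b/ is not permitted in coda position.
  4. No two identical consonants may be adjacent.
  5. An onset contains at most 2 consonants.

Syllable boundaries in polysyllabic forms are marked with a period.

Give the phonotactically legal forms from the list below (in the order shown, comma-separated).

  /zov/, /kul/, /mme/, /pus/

/zov/, /kul/

/zov/ — σ1 onset /z/, coda /v/ ok → phonotactically legal
/kul/ — σ1 onset /k/, coda /l/ ok → phonotactically legal
/mme/ — violates constraint 4: adjacent identical consonants /mm/ → phonotactically illegal
/pus/ — violates constraint 2: word begins with /p/ → phonotactically illegal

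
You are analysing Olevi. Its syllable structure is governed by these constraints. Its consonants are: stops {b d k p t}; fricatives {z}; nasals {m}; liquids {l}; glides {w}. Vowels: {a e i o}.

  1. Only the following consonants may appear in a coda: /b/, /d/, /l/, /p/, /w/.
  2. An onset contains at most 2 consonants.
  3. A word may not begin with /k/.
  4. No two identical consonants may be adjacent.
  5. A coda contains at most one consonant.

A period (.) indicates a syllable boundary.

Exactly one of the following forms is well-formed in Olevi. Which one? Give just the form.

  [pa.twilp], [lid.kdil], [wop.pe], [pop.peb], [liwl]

[pa.twilp] — violates constraint 5: syllable 2 coda /lp/ has 2 consonants (> 1) → ill-formed
[lid.kdil] — σ1 onset /l/, coda /d/ ok; σ2 onset /kd/ (2C), coda /l/ ok → well-formed
[wop.pe] — violates constraint 4: adjacent identical consonants /pp/ → ill-formed
[pop.peb] — violates constraint 4: adjacent identical consonants /pp/ → ill-formed
[liwl] — violates constraint 5: syllable 1 coda /wl/ has 2 consonants (> 1) → ill-formed

[lid.kdil]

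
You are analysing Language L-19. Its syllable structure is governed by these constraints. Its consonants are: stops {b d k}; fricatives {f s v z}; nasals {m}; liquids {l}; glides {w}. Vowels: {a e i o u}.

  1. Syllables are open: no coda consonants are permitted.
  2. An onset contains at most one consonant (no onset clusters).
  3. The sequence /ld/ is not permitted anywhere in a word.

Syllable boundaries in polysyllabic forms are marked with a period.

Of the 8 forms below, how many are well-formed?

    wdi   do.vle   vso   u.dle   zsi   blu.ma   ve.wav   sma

wdi — violates constraint 2: syllable 1 onset /wd/ has 2 consonants (> 1) → ill-formed
do.vle — violates constraint 2: syllable 2 onset /vl/ has 2 consonants (> 1) → ill-formed
vso — violates constraint 2: syllable 1 onset /vs/ has 2 consonants (> 1) → ill-formed
u.dle — violates constraint 2: syllable 2 onset /dl/ has 2 consonants (> 1) → ill-formed
zsi — violates constraint 2: syllable 1 onset /zs/ has 2 consonants (> 1) → ill-formed
blu.ma — violates constraint 2: syllable 1 onset /bl/ has 2 consonants (> 1) → ill-formed
ve.wav — violates constraint 1: syllable 2 coda /v/ has 1 consonant (> 0) → ill-formed
sma — violates constraint 2: syllable 1 onset /sm/ has 2 consonants (> 1) → ill-formed
No form is well-formed → 0.

0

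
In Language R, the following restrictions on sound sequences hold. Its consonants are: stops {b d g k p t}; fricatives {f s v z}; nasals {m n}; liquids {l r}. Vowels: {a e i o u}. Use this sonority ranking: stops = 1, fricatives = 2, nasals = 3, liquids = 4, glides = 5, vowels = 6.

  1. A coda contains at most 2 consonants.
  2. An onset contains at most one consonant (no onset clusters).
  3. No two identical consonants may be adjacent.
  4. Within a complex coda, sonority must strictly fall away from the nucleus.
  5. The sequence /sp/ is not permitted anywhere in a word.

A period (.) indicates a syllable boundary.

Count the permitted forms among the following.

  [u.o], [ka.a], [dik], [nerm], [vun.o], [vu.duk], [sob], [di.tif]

8

[u.o] — σ1 onset /∅/, coda /∅/ ok; σ2 onset /∅/, coda /∅/ ok → permitted
[ka.a] — σ1 onset /k/, coda /∅/ ok; σ2 onset /∅/, coda /∅/ ok → permitted
[dik] — σ1 onset /d/, coda /k/ ok → permitted
[nerm] — σ1 onset /n/, coda /rm/ (4→3 falls) ok → permitted
[vun.o] — σ1 onset /v/, coda /n/ ok; σ2 onset /∅/, coda /∅/ ok → permitted
[vu.duk] — σ1 onset /v/, coda /∅/ ok; σ2 onset /d/, coda /k/ ok → permitted
[sob] — σ1 onset /s/, coda /b/ ok → permitted
[di.tif] — σ1 onset /d/, coda /∅/ ok; σ2 onset /t/, coda /f/ ok → permitted
Permitted: [u.o], [ka.a], [dik], [nerm], [vun.o], [vu.duk], [sob], [di.tif] → 8.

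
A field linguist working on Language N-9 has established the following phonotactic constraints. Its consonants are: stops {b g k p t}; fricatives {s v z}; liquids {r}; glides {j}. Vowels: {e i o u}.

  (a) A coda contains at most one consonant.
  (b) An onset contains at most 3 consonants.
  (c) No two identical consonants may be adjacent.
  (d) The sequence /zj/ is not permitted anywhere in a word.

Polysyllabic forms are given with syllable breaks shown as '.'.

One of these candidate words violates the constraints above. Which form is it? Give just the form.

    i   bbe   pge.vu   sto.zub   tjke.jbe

bbe

i — σ1 onset /∅/, coda /∅/ ok → phonotactically legal
bbe — violates constraint (c): adjacent identical consonants /bb/ → phonotactically illegal
pge.vu — σ1 onset /pg/ (2C), coda /∅/ ok; σ2 onset /v/, coda /∅/ ok → phonotactically legal
sto.zub — σ1 onset /st/ (2C), coda /∅/ ok; σ2 onset /z/, coda /b/ ok → phonotactically legal
tjke.jbe — σ1 onset /tjk/ (3C), coda /∅/ ok; σ2 onset /jb/ (2C), coda /∅/ ok → phonotactically legal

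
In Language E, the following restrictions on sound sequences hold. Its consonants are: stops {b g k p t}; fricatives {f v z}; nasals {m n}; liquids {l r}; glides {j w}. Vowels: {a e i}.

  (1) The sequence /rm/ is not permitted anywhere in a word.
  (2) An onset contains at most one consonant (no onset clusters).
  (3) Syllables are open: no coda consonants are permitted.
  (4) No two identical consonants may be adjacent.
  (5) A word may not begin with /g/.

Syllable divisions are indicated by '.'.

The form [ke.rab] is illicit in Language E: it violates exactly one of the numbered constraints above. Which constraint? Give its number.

3

[ke.rab]: syllable 2 coda /b/ has 1 consonant (> 0).
This is a violation of constraint 3: "Syllables are open: no coda consonants are permitted."
The remaining constraints (1, 2, 4, 5) are satisfied.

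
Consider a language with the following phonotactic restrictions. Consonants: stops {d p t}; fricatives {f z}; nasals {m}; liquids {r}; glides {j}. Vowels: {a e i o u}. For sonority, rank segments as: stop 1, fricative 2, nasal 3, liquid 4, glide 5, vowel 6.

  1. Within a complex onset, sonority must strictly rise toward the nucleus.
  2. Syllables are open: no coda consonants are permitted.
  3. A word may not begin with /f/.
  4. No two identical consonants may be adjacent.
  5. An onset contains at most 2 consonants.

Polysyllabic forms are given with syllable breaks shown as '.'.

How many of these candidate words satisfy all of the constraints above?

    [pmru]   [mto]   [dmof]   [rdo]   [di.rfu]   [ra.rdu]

[pmru] — violates constraint 5: syllable 1 onset /pmr/ has 3 consonants (> 2) → not permitted
[mto] — violates constraint 1: syllable 1 onset /mt/: /m/ (nasal, 3) → /t/ (stop, 1) does not rise → not permitted
[dmof] — violates constraint 2: syllable 1 coda /f/ has 1 consonant (> 0) → not permitted
[rdo] — violates constraint 1: syllable 1 onset /rd/: /r/ (liquid, 4) → /d/ (stop, 1) does not rise → not permitted
[di.rfu] — violates constraint 1: syllable 2 onset /rf/: /r/ (liquid, 4) → /f/ (fricative, 2) does not rise → not permitted
[ra.rdu] — violates constraint 1: syllable 2 onset /rd/: /r/ (liquid, 4) → /d/ (stop, 1) does not rise → not permitted
No form is permitted → 0.

0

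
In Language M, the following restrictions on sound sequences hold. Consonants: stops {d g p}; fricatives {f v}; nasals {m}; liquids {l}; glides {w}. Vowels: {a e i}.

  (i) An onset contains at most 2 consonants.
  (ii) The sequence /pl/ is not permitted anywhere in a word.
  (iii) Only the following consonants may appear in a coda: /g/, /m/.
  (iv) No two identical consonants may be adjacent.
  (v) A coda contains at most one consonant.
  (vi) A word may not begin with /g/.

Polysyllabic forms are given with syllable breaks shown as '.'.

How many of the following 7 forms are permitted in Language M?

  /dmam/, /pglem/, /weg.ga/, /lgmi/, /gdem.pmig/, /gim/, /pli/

1

/dmam/ — σ1 onset /dm/ (2C), coda /m/ ok → permitted
/pglem/ — violates constraint (i): syllable 1 onset /pgl/ has 3 consonants (> 2) → not permitted
/weg.ga/ — violates constraint (iv): adjacent identical consonants /gg/ → not permitted
/lgmi/ — violates constraint (i): syllable 1 onset /lgm/ has 3 consonants (> 2) → not permitted
/gdem.pmig/ — violates constraint (vi): word begins with /g/ → not permitted
/gim/ — violates constraint (vi): word begins with /g/ → not permitted
/pli/ — violates constraint (ii): contains banned sequence /pl/ → not permitted
Permitted: /dmam/ → 1.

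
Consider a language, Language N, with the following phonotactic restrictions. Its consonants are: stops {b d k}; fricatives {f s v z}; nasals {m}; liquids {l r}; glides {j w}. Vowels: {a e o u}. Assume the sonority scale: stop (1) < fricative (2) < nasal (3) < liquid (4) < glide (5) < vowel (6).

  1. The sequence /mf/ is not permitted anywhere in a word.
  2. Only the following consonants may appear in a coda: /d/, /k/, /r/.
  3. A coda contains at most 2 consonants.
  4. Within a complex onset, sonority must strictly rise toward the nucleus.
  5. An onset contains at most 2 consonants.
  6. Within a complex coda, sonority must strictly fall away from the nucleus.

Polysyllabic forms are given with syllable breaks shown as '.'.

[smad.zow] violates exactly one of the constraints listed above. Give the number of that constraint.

2

[smad.zow]: syllable 2 coda contains /w/, which is not a licensed coda consonant.
This is a violation of constraint 2: "Only the following consonants may appear in a coda: /d/, /k/, /r/."
The remaining constraints (1, 3, 4, 5, 6) are satisfied.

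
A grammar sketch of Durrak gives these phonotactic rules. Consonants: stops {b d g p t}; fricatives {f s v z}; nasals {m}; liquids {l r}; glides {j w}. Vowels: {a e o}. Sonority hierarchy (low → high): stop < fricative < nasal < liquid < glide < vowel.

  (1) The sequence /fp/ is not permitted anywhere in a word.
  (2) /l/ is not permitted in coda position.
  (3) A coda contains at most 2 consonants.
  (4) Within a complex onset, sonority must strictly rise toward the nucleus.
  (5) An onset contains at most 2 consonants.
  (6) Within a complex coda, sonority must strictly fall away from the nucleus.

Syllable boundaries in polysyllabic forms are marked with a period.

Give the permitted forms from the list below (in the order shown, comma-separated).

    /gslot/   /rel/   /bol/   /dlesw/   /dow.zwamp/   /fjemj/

/dow.zwamp/

/gslot/ — violates constraint 5: syllable 1 onset /gsl/ has 3 consonants (> 2) → not permitted
/rel/ — violates constraint 2: syllable 1 coda contains /l/ → not permitted
/bol/ — violates constraint 2: syllable 1 coda contains /l/ → not permitted
/dlesw/ — violates constraint 6: syllable 1 coda /sw/: /s/ (fricative, 2) → /w/ (glide, 5) does not fall → not permitted
/dow.zwamp/ — σ1 onset /d/, coda /w/ ok; σ2 onset /zw/ (2→5 rises), coda /mp/ (3→1 falls) ok → permitted
/fjemj/ — violates constraint 6: syllable 1 coda /mj/: /m/ (nasal, 3) → /j/ (glide, 5) does not fall → not permitted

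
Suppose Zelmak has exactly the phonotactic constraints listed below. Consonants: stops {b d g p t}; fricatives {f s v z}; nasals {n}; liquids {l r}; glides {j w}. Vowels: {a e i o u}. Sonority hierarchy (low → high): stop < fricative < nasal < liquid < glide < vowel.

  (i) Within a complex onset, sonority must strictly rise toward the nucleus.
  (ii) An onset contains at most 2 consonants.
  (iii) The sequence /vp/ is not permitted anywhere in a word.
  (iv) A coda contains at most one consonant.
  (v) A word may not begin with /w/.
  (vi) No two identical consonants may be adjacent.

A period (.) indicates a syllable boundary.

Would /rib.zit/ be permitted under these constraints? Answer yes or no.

/rib.zit/ — σ1 onset /r/, coda /b/ ok; σ2 onset /z/, coda /t/ ok → permitted

yes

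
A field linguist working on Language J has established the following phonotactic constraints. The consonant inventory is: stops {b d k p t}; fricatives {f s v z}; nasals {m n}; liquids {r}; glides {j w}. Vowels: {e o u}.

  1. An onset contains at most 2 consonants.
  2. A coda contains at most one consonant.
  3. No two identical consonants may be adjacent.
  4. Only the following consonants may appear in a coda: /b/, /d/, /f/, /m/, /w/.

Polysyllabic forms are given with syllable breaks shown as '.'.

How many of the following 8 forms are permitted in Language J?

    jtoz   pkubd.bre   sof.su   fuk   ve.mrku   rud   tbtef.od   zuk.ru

jtoz — violates constraint 4: syllable 1 coda contains /z/, which is not a licensed coda consonant → not permitted
pkubd.bre — violates constraint 2: syllable 1 coda /bd/ has 2 consonants (> 1) → not permitted
sof.su — σ1 onset /s/, coda /f/ ok; σ2 onset /s/, coda /∅/ ok → permitted
fuk — violates constraint 4: syllable 1 coda contains /k/, which is not a licensed coda consonant → not permitted
ve.mrku — violates constraint 1: syllable 2 onset /mrk/ has 3 consonants (> 2) → not permitted
rud — σ1 onset /r/, coda /d/ ok → permitted
tbtef.od — violates constraint 1: syllable 1 onset /tbt/ has 3 consonants (> 2) → not permitted
zuk.ru — violates constraint 4: syllable 1 coda contains /k/, which is not a licensed coda consonant → not permitted
Permitted: sof.su, rud → 2.

2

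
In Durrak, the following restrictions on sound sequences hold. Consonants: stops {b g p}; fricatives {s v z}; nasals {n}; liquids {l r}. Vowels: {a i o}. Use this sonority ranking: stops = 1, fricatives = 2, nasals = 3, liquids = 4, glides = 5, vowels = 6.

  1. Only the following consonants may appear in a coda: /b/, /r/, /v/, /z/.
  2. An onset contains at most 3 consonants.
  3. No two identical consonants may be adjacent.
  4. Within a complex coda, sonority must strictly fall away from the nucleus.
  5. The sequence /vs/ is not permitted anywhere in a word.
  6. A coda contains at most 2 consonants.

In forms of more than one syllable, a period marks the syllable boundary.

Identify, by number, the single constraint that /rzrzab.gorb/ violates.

2

/rzrzab.gorb/: syllable 1 onset /rzrz/ has 4 consonants (> 3).
This is a violation of constraint 2: "An onset contains at most 3 consonants."
The remaining constraints (1, 3, 4, 5, 6) are satisfied.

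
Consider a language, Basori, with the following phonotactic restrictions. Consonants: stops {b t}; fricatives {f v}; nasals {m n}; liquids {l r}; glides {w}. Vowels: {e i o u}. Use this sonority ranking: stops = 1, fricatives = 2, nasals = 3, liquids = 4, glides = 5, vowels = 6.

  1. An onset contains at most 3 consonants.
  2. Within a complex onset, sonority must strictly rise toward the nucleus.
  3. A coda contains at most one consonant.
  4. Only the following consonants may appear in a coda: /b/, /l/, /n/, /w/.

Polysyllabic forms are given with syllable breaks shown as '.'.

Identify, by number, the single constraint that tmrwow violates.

1

tmrwow: syllable 1 onset /tmrw/ has 4 consonants (> 3).
This is a violation of constraint 1: "An onset contains at most 3 consonants."
The remaining constraints (2, 3, 4) are satisfied.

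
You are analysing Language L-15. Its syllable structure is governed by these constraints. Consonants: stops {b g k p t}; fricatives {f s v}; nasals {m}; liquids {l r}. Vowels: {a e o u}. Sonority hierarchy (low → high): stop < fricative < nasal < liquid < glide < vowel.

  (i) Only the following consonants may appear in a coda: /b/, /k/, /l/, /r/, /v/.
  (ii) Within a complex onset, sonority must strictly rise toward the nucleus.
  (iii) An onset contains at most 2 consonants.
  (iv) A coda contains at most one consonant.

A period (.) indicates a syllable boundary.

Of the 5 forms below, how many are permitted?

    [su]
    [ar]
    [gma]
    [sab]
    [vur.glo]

[su] — σ1 onset /s/, coda /∅/ ok → permitted
[ar] — σ1 onset /∅/, coda /r/ ok → permitted
[gma] — σ1 onset /gm/ (1→3 rises), coda /∅/ ok → permitted
[sab] — σ1 onset /s/, coda /b/ ok → permitted
[vur.glo] — σ1 onset /v/, coda /r/ ok; σ2 onset /gl/ (1→4 rises), coda /∅/ ok → permitted
Permitted: [su], [ar], [gma], [sab], [vur.glo] → 5.

5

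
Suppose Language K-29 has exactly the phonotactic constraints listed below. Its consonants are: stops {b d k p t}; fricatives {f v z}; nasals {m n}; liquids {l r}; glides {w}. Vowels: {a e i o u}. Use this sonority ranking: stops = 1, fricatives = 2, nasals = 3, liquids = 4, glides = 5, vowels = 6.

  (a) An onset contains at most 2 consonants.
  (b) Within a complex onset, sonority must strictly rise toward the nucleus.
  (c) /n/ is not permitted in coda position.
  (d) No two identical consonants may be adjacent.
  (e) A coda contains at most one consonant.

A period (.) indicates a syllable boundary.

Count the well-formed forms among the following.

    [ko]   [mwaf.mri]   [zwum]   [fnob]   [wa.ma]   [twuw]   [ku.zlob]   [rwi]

[ko] — σ1 onset /k/, coda /∅/ ok → well-formed
[mwaf.mri] — σ1 onset /mw/ (3→5 rises), coda /f/ ok; σ2 onset /mr/ (3→4 rises), coda /∅/ ok → well-formed
[zwum] — σ1 onset /zw/ (2→5 rises), coda /m/ ok → well-formed
[fnob] — σ1 onset /fn/ (2→3 rises), coda /b/ ok → well-formed
[wa.ma] — σ1 onset /w/, coda /∅/ ok; σ2 onset /m/, coda /∅/ ok → well-formed
[twuw] — σ1 onset /tw/ (1→5 rises), coda /w/ ok → well-formed
[ku.zlob] — σ1 onset /k/, coda /∅/ ok; σ2 onset /zl/ (2→4 rises), coda /b/ ok → well-formed
[rwi] — σ1 onset /rw/ (4→5 rises), coda /∅/ ok → well-formed
Well-formed: [ko], [mwaf.mri], [zwum], [fnob], [wa.ma], [twuw], [ku.zlob], [rwi] → 8.

8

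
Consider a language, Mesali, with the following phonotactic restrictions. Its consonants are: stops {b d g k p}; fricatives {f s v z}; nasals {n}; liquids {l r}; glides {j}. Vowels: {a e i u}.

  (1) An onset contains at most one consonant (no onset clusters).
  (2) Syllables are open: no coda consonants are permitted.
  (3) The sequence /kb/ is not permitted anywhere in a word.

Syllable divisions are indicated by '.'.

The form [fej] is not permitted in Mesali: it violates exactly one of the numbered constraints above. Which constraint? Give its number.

2

[fej]: syllable 1 coda /j/ has 1 consonant (> 0).
This is a violation of constraint 2: "Syllables are open: no coda consonants are permitted."
The remaining constraints (1, 3) are satisfied.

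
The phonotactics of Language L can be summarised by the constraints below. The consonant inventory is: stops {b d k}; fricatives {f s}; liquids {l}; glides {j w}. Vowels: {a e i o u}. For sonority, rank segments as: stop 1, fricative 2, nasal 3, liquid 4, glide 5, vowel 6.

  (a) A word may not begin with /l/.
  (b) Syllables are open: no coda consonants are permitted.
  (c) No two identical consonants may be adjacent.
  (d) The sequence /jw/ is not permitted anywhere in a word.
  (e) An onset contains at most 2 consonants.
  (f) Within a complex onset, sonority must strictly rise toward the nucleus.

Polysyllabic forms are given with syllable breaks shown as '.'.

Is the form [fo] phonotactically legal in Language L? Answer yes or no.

[fo] — σ1 onset /f/, coda /∅/ ok → phonotactically legal

yes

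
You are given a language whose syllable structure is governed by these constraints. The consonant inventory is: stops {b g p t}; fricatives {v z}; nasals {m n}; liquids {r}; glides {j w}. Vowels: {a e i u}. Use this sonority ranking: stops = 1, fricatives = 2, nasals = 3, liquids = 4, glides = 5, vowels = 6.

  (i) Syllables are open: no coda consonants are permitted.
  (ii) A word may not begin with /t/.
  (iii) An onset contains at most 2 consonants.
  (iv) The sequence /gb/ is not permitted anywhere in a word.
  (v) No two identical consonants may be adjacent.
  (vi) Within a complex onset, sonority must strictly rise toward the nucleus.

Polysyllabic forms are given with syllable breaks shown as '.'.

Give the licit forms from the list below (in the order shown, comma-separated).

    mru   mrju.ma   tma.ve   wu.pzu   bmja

mru — σ1 onset /mr/ (3→4 rises), coda /∅/ ok → licit
mrju.ma — violates constraint (iii): syllable 1 onset /mrj/ has 3 consonants (> 2) → illicit
tma.ve — violates constraint (ii): word begins with /t/ → illicit
wu.pzu — σ1 onset /w/, coda /∅/ ok; σ2 onset /pz/ (1→2 rises), coda /∅/ ok → licit
bmja — violates constraint (iii): syllable 1 onset /bmj/ has 3 consonants (> 2) → illicit

mru, wu.pzu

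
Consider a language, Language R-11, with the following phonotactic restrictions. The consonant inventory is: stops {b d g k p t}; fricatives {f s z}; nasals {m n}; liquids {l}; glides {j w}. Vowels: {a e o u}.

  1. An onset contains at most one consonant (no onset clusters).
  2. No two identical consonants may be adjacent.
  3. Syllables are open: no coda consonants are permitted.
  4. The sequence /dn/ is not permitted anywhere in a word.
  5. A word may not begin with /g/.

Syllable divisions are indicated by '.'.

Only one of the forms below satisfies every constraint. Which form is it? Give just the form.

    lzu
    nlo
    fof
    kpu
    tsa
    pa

lzu — violates constraint 1: syllable 1 onset /lz/ has 2 consonants (> 1) → illicit
nlo — violates constraint 1: syllable 1 onset /nl/ has 2 consonants (> 1) → illicit
fof — violates constraint 3: syllable 1 coda /f/ has 1 consonant (> 0) → illicit
kpu — violates constraint 1: syllable 1 onset /kp/ has 2 consonants (> 1) → illicit
tsa — violates constraint 1: syllable 1 onset /ts/ has 2 consonants (> 1) → illicit
pa — σ1 onset /p/, coda /∅/ ok → licit

pa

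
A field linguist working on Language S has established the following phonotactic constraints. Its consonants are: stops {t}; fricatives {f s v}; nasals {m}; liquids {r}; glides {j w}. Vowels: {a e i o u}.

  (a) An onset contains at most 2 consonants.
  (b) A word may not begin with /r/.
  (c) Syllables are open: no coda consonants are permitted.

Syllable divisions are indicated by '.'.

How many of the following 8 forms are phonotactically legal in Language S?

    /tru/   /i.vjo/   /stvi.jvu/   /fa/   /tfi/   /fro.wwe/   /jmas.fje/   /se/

/tru/ — σ1 onset /tr/ (2C), coda /∅/ ok → phonotactically legal
/i.vjo/ — σ1 onset /∅/, coda /∅/ ok; σ2 onset /vj/ (2C), coda /∅/ ok → phonotactically legal
/stvi.jvu/ — violates constraint (a): syllable 1 onset /stv/ has 3 consonants (> 2) → phonotactically illegal
/fa/ — σ1 onset /f/, coda /∅/ ok → phonotactically legal
/tfi/ — σ1 onset /tf/ (2C), coda /∅/ ok → phonotactically legal
/fro.wwe/ — σ1 onset /fr/ (2C), coda /∅/ ok; σ2 onset /ww/ (2C), coda /∅/ ok → phonotactically legal
/jmas.fje/ — violates constraint (c): syllable 1 coda /s/ has 1 consonant (> 0) → phonotactically illegal
/se/ — σ1 onset /s/, coda /∅/ ok → phonotactically legal
Phonotactically legal: /tru/, /i.vjo/, /fa/, /tfi/, /fro.wwe/, /se/ → 6.

6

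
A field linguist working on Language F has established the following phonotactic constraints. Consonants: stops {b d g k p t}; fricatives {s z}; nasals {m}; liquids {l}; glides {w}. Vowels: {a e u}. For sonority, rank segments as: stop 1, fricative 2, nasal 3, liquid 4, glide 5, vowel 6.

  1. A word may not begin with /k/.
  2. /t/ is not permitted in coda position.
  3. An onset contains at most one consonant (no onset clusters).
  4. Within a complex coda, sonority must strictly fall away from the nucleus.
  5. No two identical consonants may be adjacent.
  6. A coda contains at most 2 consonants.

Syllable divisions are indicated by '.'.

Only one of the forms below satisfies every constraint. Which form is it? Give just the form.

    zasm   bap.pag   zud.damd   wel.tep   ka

zasm — violates constraint 4: syllable 1 coda /sm/: /s/ (fricative, 2) → /m/ (nasal, 3) does not fall → illicit
bap.pag — violates constraint 5: adjacent identical consonants /pp/ → illicit
zud.damd — violates constraint 5: adjacent identical consonants /dd/ → illicit
wel.tep — σ1 onset /w/, coda /l/ ok; σ2 onset /t/, coda /p/ ok → licit
ka — violates constraint 1: word begins with /k/ → illicit

wel.tep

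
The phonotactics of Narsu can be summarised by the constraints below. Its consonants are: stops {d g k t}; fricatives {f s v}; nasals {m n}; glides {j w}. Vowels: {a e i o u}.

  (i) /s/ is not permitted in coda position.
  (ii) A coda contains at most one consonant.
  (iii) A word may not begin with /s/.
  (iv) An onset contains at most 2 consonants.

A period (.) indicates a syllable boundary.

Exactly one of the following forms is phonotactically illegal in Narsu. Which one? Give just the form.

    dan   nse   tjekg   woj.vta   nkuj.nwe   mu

dan — σ1 onset /d/, coda /n/ ok → phonotactically legal
nse — σ1 onset /ns/ (2C), coda /∅/ ok → phonotactically legal
tjekg — violates constraint (ii): syllable 1 coda /kg/ has 2 consonants (> 1) → phonotactically illegal
woj.vta — σ1 onset /w/, coda /j/ ok; σ2 onset /vt/ (2C), coda /∅/ ok → phonotactically legal
nkuj.nwe — σ1 onset /nk/ (2C), coda /j/ ok; σ2 onset /nw/ (2C), coda /∅/ ok → phonotactically legal
mu — σ1 onset /m/, coda /∅/ ok → phonotactically legal

tjekg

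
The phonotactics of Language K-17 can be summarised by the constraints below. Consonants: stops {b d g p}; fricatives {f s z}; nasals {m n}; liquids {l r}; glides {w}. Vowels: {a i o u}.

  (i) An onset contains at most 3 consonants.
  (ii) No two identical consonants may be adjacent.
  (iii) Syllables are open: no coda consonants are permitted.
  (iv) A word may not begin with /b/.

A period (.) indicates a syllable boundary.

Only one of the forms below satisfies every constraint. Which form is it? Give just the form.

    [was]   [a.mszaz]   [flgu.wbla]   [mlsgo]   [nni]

[was] — violates constraint (iii): syllable 1 coda /s/ has 1 consonant (> 0) → illicit
[a.mszaz] — violates constraint (iii): syllable 2 coda /z/ has 1 consonant (> 0) → illicit
[flgu.wbla] — σ1 onset /flg/ (3C), coda /∅/ ok; σ2 onset /wbl/ (3C), coda /∅/ ok → licit
[mlsgo] — violates constraint (i): syllable 1 onset /mlsg/ has 4 consonants (> 3) → illicit
[nni] — violates constraint (ii): adjacent identical consonants /nn/ → illicit

[flgu.wbla]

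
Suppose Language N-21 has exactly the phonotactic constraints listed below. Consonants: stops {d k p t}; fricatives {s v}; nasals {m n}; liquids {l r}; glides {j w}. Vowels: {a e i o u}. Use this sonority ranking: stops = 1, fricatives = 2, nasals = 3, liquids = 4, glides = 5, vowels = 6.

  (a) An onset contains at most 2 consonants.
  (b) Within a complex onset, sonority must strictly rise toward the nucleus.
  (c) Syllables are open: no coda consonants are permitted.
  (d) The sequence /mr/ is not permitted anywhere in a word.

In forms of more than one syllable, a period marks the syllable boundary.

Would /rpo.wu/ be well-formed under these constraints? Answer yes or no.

/rpo.wu/ — violates constraint (b): syllable 1 onset /rp/: /r/ (liquid, 4) → /p/ (stop, 1) does not rise → ill-formed

no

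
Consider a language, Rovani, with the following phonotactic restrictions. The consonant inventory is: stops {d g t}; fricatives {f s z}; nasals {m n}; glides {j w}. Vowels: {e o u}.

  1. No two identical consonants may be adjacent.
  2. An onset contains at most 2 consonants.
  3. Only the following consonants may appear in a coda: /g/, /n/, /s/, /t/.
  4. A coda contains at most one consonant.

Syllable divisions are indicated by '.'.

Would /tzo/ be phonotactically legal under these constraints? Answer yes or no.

yes

/tzo/ — σ1 onset /tz/ (2C), coda /∅/ ok → phonotactically legal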